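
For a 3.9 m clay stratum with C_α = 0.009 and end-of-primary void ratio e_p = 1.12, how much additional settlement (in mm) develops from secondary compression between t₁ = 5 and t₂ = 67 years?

Secondary compression: S_s = C_α·H/(1+e_p)·log₁₀(t₂/t₁)
S_s = 0.009×3.9/(1+1.12)×log₁₀(67/5)
    = 0.01656 × 1.127 = 0.01866 m

S_s ≈ 18.7 mm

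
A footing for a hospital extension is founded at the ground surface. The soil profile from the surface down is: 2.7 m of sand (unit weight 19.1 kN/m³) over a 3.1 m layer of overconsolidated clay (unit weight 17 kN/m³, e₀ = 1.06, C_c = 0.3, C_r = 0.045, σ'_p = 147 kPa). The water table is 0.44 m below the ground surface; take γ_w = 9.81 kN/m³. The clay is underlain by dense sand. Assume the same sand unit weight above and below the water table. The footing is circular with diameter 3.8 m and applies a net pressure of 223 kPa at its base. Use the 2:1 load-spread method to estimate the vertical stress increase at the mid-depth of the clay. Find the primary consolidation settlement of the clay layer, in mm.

Mid-depth of clay below the ground surface: z = 2.7 + 3.1/2 = 4.25 m.
Total vertical stress at mid-clay: σ_v = 19.1×2.7 + 17×1.55 = 77.92 kPa.
Pore pressure: u = 9.81×(4.25 − 0.44) = 37.376 kPa.
Initial effective stress: σ'_0 = σ_v − u = 77.92 − 37.376 = 40.544 kPa.
Stress increase at mid-clay by the 2:1 spreading method:
Δσ ≈ qD²/(D+z)² = 223×3.8²/(3.8+4.25)² = 49.691 kPa
Final effective stress: σ'_f = 40.544 + 49.691 = 90.235 kPa.
σ'_f = 90.235 ≤ σ'_p = 147 kPa, so the clay remains overconsolidated and only the recompression index applies:
S_c = C_r·H/(1+e₀)·log₁₀(σ'_f/σ'_0) = 0.045×3.1/2.06×log₁₀(90.235/40.544)
    = 0.06772 × 0.34745 = 0.02353 m

S_c ≈ 23.5 mm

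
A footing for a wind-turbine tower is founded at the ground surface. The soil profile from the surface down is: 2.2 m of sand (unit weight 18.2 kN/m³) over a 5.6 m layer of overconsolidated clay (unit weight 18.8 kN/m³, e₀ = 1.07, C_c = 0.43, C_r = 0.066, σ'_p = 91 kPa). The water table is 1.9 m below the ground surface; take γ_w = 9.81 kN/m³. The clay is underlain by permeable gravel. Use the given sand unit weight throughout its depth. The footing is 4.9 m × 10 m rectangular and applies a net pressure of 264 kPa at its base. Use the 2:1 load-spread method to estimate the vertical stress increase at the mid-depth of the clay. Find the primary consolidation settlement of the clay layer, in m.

Mid-depth of clay below the ground surface: z = 2.2 + 5.6/2 = 5 m.
Total vertical stress at mid-clay: σ_v = 18.2×2.2 + 18.8×2.8 = 92.68 kPa.
Pore pressure: u = 9.81×(5 − 1.9) = 30.411 kPa.
Initial effective stress: σ'_0 = σ_v − u = 92.68 − 30.411 = 62.269 kPa.
Stress increase at mid-clay by the 2:1 spreading method:
Δσ = qBL/((B+z)(L+z)) = 264×4.9×10/((4.9+5)(10+5)) = 87.111 kPa
Final effective stress: σ'_f = 62.269 + 87.111 = 149.38 kPa.
σ'_f = 149.38 > σ'_p = 91 kPa, so the stress path crosses the preconsolidation pressure — recompression up to σ'_p, then virgin compression beyond:
S_c = H/(1+e₀)·[C_r·log₁₀(σ'_p/σ'_0) + C_c·log₁₀(σ'_f/σ'_p)]
    = 5.6/2.07 × [0.066×log₁₀(91/62.269) + 0.43×log₁₀(149.38/91)]
    = 2.7053 × [0.010875 + 0.092558] = 0.2798 m

S_c ≈ 0.28 m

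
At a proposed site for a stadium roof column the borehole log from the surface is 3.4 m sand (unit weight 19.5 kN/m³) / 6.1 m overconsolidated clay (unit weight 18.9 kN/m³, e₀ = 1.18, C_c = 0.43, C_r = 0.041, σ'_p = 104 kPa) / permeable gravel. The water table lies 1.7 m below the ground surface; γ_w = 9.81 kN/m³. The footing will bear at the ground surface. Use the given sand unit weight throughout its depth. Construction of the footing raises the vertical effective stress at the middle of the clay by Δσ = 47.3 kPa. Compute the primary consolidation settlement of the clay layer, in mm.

S_c ≈ 109 mm

Mid-depth of clay below the ground surface: z = 3.4 + 6.1/2 = 6.45 m.
Total vertical stress at mid-clay: σ_v = 19.5×3.4 + 18.9×3.05 = 123.94 kPa.
Pore pressure: u = 9.81×(6.45 − 1.7) = 46.598 kPa.
Initial effective stress: σ'_0 = σ_v − u = 123.94 − 46.598 = 77.342 kPa.
Final effective stress: σ'_f = 77.342 + 47.3 = 124.64 kPa.
σ'_f = 124.64 > σ'_p = 104 kPa, so the stress path crosses the preconsolidation pressure — recompression up to σ'_p, then virgin compression beyond:
S_c = H/(1+e₀)·[C_r·log₁₀(σ'_p/σ'_0) + C_c·log₁₀(σ'_f/σ'_p)]
    = 6.1/2.18 × [0.041×log₁₀(104/77.342) + 0.43×log₁₀(124.64/104)]
    = 2.7982 × [0.0052733 + 0.033808] = 0.1094 m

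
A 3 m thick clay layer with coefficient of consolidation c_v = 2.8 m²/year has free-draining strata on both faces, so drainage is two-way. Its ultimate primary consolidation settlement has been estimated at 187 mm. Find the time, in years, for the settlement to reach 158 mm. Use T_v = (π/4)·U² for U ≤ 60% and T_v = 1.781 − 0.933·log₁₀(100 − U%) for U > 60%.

t ≈ 0.539 years

Drainage path length: H_d = H/2 = 1.5 m (double drainage).
U = S(t)/S_ult = 158/187 = 0.8449.
U > 60%: T_v = 1.781 − 0.933·log₁₀(100 − 84.492) = 0.67021.
t = T_v·H_d²/c_v = 0.67021×1.5²/2.8 = 0.5386 years.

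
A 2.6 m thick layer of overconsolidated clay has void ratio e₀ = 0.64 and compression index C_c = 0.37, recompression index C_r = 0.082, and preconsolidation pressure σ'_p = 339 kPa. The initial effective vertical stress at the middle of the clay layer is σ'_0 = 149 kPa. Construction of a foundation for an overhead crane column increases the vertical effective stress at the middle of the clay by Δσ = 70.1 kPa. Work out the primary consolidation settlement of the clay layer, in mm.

S_c ≈ 21.8 mm

Final effective stress: σ'_f = 149 + 70.1 = 219.1 kPa.
σ'_f = 219.1 ≤ σ'_p = 339 kPa, so the clay remains overconsolidated and only the recompression index applies:
S_c = C_r·H/(1+e₀)·log₁₀(σ'_f/σ'_0) = 0.082×2.6/1.64×log₁₀(219.1/149)
    = 0.13 × 0.16746 = 0.02177 m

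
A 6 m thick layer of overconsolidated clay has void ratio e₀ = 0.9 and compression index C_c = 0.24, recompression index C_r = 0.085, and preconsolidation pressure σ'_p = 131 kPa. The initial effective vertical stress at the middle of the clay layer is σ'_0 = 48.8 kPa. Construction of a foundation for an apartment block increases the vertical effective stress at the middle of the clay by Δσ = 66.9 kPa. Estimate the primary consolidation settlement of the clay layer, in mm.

Final effective stress: σ'_f = 48.8 + 66.9 = 115.7 kPa.
σ'_f = 115.7 ≤ σ'_p = 131 kPa, so the clay remains overconsolidated and only the recompression index applies:
S_c = C_r·H/(1+e₀)·log₁₀(σ'_f/σ'_0) = 0.085×6/1.9×log₁₀(115.7/48.8)
    = 0.26842 × 0.37491 = 0.1006 m

S_c ≈ 101 mm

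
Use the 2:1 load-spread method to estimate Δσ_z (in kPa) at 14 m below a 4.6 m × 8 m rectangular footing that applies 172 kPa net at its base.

Δσ_z ≈ 15.5 kPa

By the 2:1 method the load spreads at 1 horizontal : 2 vertical, so at depth z the loaded area has grown by z in each plan dimension:
Δσ = qBL/((B+z)(L+z)) = 172×4.6×8/((4.6+14)(8+14)) = 15.468 kPa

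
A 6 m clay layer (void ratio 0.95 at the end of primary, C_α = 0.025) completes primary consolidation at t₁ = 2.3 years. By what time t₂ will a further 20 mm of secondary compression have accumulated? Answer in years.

t₂ ≈ 4.19 years

S_s = C_α·H/(1+e_p)·log₁₀(t₂/t₁) ⇒ log₁₀(t₂/t₁) = S_s·(1+e_p)/(C_α·H).
log₁₀(t₂/t₁) = 0.02 × (1+0.95) / (0.025×6) = 0.26
t₂ = t₁ × 10^0.26 = 2.3 × 1.82 = 4.185 years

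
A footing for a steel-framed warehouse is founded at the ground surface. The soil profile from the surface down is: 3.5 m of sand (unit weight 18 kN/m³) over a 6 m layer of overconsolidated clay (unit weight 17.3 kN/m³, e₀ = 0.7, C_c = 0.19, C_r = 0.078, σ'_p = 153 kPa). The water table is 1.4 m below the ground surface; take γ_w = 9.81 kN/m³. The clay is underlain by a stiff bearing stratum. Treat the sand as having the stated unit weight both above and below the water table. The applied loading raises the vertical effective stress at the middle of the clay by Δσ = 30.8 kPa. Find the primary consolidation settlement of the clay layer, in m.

Mid-depth of clay below the ground surface: z = 3.5 + 6/2 = 6.5 m.
Total vertical stress at mid-clay: σ_v = 18×3.5 + 17.3×3 = 114.9 kPa.
Pore pressure: u = 9.81×(6.5 − 1.4) = 50.031 kPa.
Initial effective stress: σ'_0 = σ_v − u = 114.9 − 50.031 = 64.869 kPa.
Final effective stress: σ'_f = 64.869 + 30.8 = 95.669 kPa.
σ'_f = 95.669 ≤ σ'_p = 153 kPa, so the clay remains overconsolidated and only the recompression index applies:
S_c = C_r·H/(1+e₀)·log₁₀(σ'_f/σ'_0) = 0.078×6/1.7×log₁₀(95.669/64.869)
    = 0.27529 × 0.16873 = 0.04645 m

S_c ≈ 0.0465 m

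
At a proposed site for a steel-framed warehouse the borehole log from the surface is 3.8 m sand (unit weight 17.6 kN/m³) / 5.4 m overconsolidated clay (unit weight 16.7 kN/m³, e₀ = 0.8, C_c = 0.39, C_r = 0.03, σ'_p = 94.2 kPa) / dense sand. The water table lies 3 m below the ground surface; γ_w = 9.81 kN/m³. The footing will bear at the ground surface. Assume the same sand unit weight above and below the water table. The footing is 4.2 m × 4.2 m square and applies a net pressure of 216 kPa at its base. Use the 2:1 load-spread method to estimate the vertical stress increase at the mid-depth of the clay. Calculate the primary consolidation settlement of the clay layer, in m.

Mid-depth of clay below the ground surface: z = 3.8 + 5.4/2 = 6.5 m.
Total vertical stress at mid-clay: σ_v = 17.6×3.8 + 16.7×2.7 = 111.97 kPa.
Pore pressure: u = 9.81×(6.5 − 3) = 34.335 kPa.
Initial effective stress: σ'_0 = σ_v − u = 111.97 − 34.335 = 77.635 kPa.
Stress increase at mid-clay by the 2:1 spreading method:
Δσ = qBL/((B+z)(L+z)) = 216×4.2×4.2/((4.2+6.5)(4.2+6.5)) = 33.28 kPa
Final effective stress: σ'_f = 77.635 + 33.28 = 110.92 kPa.
σ'_f = 110.92 > σ'_p = 94.2 kPa, so the stress path crosses the preconsolidation pressure — recompression up to σ'_p, then virgin compression beyond:
S_c = H/(1+e₀)·[C_r·log₁₀(σ'_p/σ'_0) + C_c·log₁₀(σ'_f/σ'_p)]
    = 5.4/1.8 × [0.03×log₁₀(94.2/77.635) + 0.39×log₁₀(110.92/94.2)]
    = 3 × [0.0025198 + 0.027674] = 0.09058 m

S_c ≈ 0.0906 m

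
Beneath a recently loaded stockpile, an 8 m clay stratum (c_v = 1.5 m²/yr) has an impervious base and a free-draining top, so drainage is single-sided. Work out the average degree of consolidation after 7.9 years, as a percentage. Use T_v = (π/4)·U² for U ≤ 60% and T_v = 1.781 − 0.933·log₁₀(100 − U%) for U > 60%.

U ≈ 48.6 %

Drainage path length: H_d = H = 8 m (single drainage).
T_v = c_v·t/H_d² = 1.5×7.9/8² = 0.18516.
T_v = 0.18516 corresponds to the U ≤ 60% branch:
U = √(4T_v/π) = 0.4855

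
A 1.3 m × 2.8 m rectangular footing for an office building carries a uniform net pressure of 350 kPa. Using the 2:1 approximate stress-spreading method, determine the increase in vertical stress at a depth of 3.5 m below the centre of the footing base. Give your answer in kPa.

By the 2:1 method the load spreads at 1 horizontal : 2 vertical, so at depth z the loaded area has grown by z in each plan dimension:
Δσ = qBL/((B+z)(L+z)) = 350×1.3×2.8/((1.3+3.5)(2.8+3.5)) = 42.13 kPa

Δσ_z ≈ 42.1 kPa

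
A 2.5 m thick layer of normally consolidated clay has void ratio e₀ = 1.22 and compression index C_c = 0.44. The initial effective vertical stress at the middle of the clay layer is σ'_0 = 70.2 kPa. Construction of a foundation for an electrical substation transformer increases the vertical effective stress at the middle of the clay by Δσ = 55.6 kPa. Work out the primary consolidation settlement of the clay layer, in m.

Final effective stress: σ'_f = σ'_0 + Δσ = 70.2 + 55.6 = 125.8 kPa.
Normally consolidated clay, so the full stress increment lies on the virgin compression line:
S_c = C_c·H/(1+e₀)·log₁₀(σ'_f/σ'_0) = 0.44×2.5/(1+1.22)×log₁₀(125.8/70.2)
    = 0.4955 × 0.25334 = 0.1255 m

S_c ≈ 0.126 m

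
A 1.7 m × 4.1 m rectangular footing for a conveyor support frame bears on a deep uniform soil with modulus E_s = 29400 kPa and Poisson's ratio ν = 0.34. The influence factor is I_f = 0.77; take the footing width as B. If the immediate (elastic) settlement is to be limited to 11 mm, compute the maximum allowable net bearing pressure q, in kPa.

q ≈ 279 kPa

S_e = q·B·(1−ν²)/E_s · I_f  ⇒  q = S_e·E_s / (B·(1−ν²)·I_f).
q = 0.011 × 29400 / (1.7 × 0.8844 × 0.77) = 279.4 kPa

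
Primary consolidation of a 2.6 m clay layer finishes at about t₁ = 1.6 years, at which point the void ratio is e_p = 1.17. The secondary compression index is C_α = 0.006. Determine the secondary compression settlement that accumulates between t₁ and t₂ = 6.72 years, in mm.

Secondary compression: S_s = C_α·H/(1+e_p)·log₁₀(t₂/t₁)
S_s = 0.006×2.6/(1+1.17)×log₁₀(6.72/1.6)
    = 0.007189 × 0.6232 = 0.004481 m

S_s ≈ 4.48 mm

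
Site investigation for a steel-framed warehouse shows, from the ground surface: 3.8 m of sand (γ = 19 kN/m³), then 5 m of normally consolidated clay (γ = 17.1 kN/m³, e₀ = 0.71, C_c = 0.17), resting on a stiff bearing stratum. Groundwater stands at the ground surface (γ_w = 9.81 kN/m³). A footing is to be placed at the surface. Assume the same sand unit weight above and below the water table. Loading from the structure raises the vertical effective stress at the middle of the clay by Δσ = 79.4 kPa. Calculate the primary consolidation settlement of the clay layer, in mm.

Mid-depth of clay below the ground surface: z = 3.8 + 5/2 = 6.3 m.
Total vertical stress at mid-clay: σ_v = 19×3.8 + 17.1×2.5 = 114.95 kPa.
Pore pressure: u = 9.81×(6.3 − 0) = 61.803 kPa.
Initial effective stress: σ'_0 = σ_v − u = 114.95 − 61.803 = 53.147 kPa.
Final effective stress: σ'_f = σ'_0 + Δσ = 53.147 + 79.4 = 132.55 kPa.
Normally consolidated clay, so the full stress increment lies on the virgin compression line:
S_c = C_c·H/(1+e₀)·log₁₀(σ'_f/σ'_0) = 0.17×5/(1+0.71)×log₁₀(132.55/53.147)
    = 0.49708 × 0.3969 = 0.1973 m

S_c ≈ 197 mm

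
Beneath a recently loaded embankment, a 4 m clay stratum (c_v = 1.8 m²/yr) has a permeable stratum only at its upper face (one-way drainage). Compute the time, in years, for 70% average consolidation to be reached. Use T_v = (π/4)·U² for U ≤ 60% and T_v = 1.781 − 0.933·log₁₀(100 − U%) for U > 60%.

t ≈ 3.58 years

Drainage path length: H_d = H = 4 m (single drainage).
U > 60%: T_v = 1.781 − 0.933·log₁₀(100 − 70) = 0.40285.
t = T_v·H_d²/c_v = 0.40285×4²/1.8 = 3.581 years.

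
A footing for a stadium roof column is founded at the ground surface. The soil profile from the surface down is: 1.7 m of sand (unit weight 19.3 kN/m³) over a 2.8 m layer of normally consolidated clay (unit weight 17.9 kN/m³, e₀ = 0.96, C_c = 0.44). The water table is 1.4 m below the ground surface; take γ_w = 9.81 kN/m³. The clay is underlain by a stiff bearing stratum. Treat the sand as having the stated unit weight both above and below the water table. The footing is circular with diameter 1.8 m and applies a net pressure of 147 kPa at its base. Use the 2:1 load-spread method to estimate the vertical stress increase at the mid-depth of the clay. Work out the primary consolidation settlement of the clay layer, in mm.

Mid-depth of clay below the ground surface: z = 1.7 + 2.8/2 = 3.1 m.
Total vertical stress at mid-clay: σ_v = 19.3×1.7 + 17.9×1.4 = 57.87 kPa.
Pore pressure: u = 9.81×(3.1 − 1.4) = 16.677 kPa.
Initial effective stress: σ'_0 = σ_v − u = 57.87 − 16.677 = 41.193 kPa.
Stress increase at mid-clay by the 2:1 spreading method:
Δσ ≈ qD²/(D+z)² = 147×1.8²/(1.8+3.1)² = 19.837 kPa
Final effective stress: σ'_f = σ'_0 + Δσ = 41.193 + 19.837 = 61.03 kPa.
Normally consolidated clay, so the full stress increment lies on the virgin compression line:
S_c = C_c·H/(1+e₀)·log₁₀(σ'_f/σ'_0) = 0.44×2.8/(1+0.96)×log₁₀(61.03/41.193)
    = 0.62857 × 0.17072 = 0.1073 m

S_c ≈ 107 mm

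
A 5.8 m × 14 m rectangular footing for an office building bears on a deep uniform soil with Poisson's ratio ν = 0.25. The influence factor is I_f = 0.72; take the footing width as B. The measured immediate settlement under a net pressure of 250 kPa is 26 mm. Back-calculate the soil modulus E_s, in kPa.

E_s ≈ 37600 kPa

S_e = q·B·(1−ν²)/E_s · I_f  ⇒  E_s = q·B·(1−ν²)·I_f / S_e.
E_s = 250 × 5.8 × 0.9375 × 0.72 / 0.026 = 37640 kPa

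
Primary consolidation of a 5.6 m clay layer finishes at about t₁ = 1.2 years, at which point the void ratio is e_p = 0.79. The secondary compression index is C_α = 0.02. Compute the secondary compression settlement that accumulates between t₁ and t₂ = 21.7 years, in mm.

S_s ≈ 78.7 mm

Secondary compression: S_s = C_α·H/(1+e_p)·log₁₀(t₂/t₁)
S_s = 0.02×5.6/(1+0.79)×log₁₀(21.7/1.2)
    = 0.06257 × 1.257 = 0.07867 m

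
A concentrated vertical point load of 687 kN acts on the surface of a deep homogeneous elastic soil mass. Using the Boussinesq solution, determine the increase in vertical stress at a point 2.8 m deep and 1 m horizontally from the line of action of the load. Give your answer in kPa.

Δσ_z ≈ 31 kPa

Boussinesq vertical stress below a point load on an elastic half-space:
Δσ_z = 3P/(2πz²) · [1 + (r/z)²]^(−5/2)
r/z = 1/2.8 = 0.35714; [1+(r/z)²]^(−5/2) = 0.74073.
Δσ_z = 3×687/(2π×2.8²) × 0.74073 = 41.839 × 0.74073 = 30.99 kPa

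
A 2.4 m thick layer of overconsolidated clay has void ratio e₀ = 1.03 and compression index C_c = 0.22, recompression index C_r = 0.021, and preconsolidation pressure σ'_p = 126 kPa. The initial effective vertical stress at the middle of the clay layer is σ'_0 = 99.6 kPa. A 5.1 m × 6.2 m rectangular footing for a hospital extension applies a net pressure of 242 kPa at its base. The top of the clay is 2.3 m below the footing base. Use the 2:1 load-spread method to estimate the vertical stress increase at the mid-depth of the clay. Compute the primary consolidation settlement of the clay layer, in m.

Mid-depth of clay below the footing base: z = 2.3 + 2.4/2 = 3.5 m.
Stress increase at mid-clay by the 2:1 spreading method:
Δσ = qBL/((B+z)(L+z)) = 242×5.1×6.2/((5.1+3.5)(6.2+3.5)) = 91.729 kPa
Final effective stress: σ'_f = 99.6 + 91.729 = 191.33 kPa.
σ'_f = 191.33 > σ'_p = 126 kPa, so the stress path crosses the preconsolidation pressure — recompression up to σ'_p, then virgin compression beyond:
S_c = H/(1+e₀)·[C_r·log₁₀(σ'_p/σ'_0) + C_c·log₁₀(σ'_f/σ'_p)]
    = 2.4/2.03 × [0.021×log₁₀(126/99.6) + 0.22×log₁₀(191.33/126)]
    = 1.1823 × [0.0021443 + 0.039911] = 0.04972 m

S_c ≈ 0.0497 m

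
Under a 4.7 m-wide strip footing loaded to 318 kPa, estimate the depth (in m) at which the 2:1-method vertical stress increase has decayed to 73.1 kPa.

2:1 spreading — at depth z the loaded area has grown by z in each plan dimension:
qB/(B+z) = Δσ_z ⇒ z = qB/Δσ_z − B = 318×4.7/73.1 − 4.7 = 15.75 m

z ≈ 15.7 m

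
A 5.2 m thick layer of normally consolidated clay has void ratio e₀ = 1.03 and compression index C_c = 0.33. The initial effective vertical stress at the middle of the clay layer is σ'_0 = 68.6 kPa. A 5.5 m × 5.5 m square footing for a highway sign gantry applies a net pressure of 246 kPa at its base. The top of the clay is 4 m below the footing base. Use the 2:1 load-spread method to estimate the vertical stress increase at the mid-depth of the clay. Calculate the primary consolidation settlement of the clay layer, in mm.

Mid-depth of clay below the footing base: z = 4 + 5.2/2 = 6.6 m.
Stress increase at mid-clay by the 2:1 spreading method:
Δσ = qBL/((B+z)(L+z)) = 246×5.5×5.5/((5.5+6.6)(5.5+6.6)) = 50.826 kPa
Final effective stress: σ'_f = σ'_0 + Δσ = 68.6 + 50.826 = 119.43 kPa.
Normally consolidated clay, so the full stress increment lies on the virgin compression line:
S_c = C_c·H/(1+e₀)·log₁₀(σ'_f/σ'_0) = 0.33×5.2/(1+1.03)×log₁₀(119.43/68.6)
    = 0.84532 × 0.24079 = 0.2035 m

S_c ≈ 204 mm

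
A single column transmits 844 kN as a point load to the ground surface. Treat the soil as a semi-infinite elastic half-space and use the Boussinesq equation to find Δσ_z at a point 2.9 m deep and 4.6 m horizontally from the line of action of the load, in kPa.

Boussinesq vertical stress below a point load on an elastic half-space:
Δσ_z = 3P/(2πz²) · [1 + (r/z)²]^(−5/2)
r/z = 4.6/2.9 = 1.5862; [1+(r/z)²]^(−5/2) = 0.043138.
Δσ_z = 3×844/(2π×2.9²) × 0.043138 = 47.917 × 0.043138 = 2.067 kPa

Δσ_z ≈ 2.07 kPa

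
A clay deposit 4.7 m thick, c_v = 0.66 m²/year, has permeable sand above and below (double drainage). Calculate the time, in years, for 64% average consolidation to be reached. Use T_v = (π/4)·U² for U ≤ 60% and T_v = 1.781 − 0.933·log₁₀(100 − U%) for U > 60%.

Drainage path length: H_d = H/2 = 2.35 m (double drainage).
U > 60%: T_v = 1.781 − 0.933·log₁₀(100 − 64) = 0.32897.
t = T_v·H_d²/c_v = 0.32897×2.35²/0.66 = 2.753 years.

t ≈ 2.75 years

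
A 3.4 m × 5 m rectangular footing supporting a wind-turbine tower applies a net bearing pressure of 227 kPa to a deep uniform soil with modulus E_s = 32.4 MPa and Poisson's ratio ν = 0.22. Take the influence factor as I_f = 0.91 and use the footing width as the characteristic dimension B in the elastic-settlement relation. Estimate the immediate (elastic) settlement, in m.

S_e ≈ 0.0206 m

Immediate (elastic) settlement: S_e = q·B·(1−ν²)/E_s · I_f.
E_s = 32.4 MPa = 32400 kPa.
S_e = 227 × 3.4 × (1 − 0.22²) / 32400 × 0.91
    = 227 × 3.4 × 0.9516 / 32400 × 0.91
    = 0.02063 m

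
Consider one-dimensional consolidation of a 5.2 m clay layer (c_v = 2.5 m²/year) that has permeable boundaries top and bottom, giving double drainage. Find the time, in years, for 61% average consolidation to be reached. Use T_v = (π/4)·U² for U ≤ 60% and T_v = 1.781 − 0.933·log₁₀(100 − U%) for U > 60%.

t ≈ 0.802 years

Drainage path length: H_d = H/2 = 2.6 m (double drainage).
U > 60%: T_v = 1.781 − 0.933·log₁₀(100 − 61) = 0.29654.
t = T_v·H_d²/c_v = 0.29654×2.6²/2.5 = 0.8018 years.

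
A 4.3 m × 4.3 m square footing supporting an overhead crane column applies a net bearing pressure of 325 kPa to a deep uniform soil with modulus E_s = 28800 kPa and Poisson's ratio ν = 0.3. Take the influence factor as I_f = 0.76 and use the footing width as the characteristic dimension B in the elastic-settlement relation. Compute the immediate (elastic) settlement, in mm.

Immediate (elastic) settlement: S_e = q·B·(1−ν²)/E_s · I_f.
S_e = 325 × 4.3 × (1 − 0.3²) / 28800 × 0.76
    = 325 × 4.3 × 0.91 / 28800 × 0.76
    = 0.03356 m = 33.56 mm

S_e ≈ 33.6 mm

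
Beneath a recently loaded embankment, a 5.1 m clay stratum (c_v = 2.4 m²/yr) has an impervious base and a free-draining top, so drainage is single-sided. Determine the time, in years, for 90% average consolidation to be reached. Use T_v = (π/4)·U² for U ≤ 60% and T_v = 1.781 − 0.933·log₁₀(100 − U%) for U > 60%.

t ≈ 9.19 years

Drainage path length: H_d = H = 5.1 m (single drainage).
U > 60%: T_v = 1.781 − 0.933·log₁₀(100 − 90) = 0.848.
t = T_v·H_d²/c_v = 0.848×5.1²/2.4 = 9.19 years.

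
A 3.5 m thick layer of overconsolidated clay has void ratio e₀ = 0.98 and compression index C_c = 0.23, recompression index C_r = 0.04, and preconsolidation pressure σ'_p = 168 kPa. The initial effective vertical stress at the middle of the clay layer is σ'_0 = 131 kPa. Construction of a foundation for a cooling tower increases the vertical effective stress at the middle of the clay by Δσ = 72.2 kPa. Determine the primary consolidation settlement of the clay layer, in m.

S_c ≈ 0.0412 m

Final effective stress: σ'_f = 131 + 72.2 = 203.2 kPa.
σ'_f = 203.2 > σ'_p = 168 kPa, so the stress path crosses the preconsolidation pressure — recompression up to σ'_p, then virgin compression beyond:
S_c = H/(1+e₀)·[C_r·log₁₀(σ'_p/σ'_0) + C_c·log₁₀(σ'_f/σ'_p)]
    = 3.5/1.98 × [0.04×log₁₀(168/131) + 0.23×log₁₀(203.2/168)]
    = 1.7677 × [0.0043215 + 0.019001] = 0.04123 m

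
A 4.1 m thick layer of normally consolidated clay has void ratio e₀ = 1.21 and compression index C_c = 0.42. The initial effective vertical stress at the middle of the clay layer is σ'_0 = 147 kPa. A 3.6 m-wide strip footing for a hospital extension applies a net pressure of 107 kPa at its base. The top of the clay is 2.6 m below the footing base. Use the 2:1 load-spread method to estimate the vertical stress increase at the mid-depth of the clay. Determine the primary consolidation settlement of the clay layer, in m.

S_c ≈ 0.0933 m

Mid-depth of clay below the footing base: z = 2.6 + 4.1/2 = 4.65 m.
Stress increase at mid-clay by the 2:1 spreading method:
Δσ = qB/(B+z) = 107×3.6/(3.6+4.65) = 46.691 kPa
Final effective stress: σ'_f = σ'_0 + Δσ = 147 + 46.691 = 193.69 kPa.
Normally consolidated clay, so the full stress increment lies on the virgin compression line:
S_c = C_c·H/(1+e₀)·log₁₀(σ'_f/σ'_0) = 0.42×4.1/(1+1.21)×log₁₀(193.69/147)
    = 0.77919 × 0.11979 = 0.09334 m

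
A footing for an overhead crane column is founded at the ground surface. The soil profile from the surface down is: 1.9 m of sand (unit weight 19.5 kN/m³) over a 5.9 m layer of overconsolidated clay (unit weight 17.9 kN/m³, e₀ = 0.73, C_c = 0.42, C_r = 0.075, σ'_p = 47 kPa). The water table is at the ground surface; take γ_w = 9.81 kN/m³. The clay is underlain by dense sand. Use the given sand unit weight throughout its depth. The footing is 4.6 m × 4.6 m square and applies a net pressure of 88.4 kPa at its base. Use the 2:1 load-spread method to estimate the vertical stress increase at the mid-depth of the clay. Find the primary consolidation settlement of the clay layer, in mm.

S_c ≈ 196 mm

Mid-depth of clay below the ground surface: z = 1.9 + 5.9/2 = 4.85 m.
Total vertical stress at mid-clay: σ_v = 19.5×1.9 + 17.9×2.95 = 89.855 kPa.
Pore pressure: u = 9.81×(4.85 − 0) = 47.578 kPa.
Initial effective stress: σ'_0 = σ_v − u = 89.855 − 47.578 = 42.277 kPa.
Stress increase at mid-clay by the 2:1 spreading method:
Δσ = qBL/((B+z)(L+z)) = 88.4×4.6×4.6/((4.6+4.85)(4.6+4.85)) = 20.946 kPa
Final effective stress: σ'_f = 42.277 + 20.946 = 63.223 kPa.
σ'_f = 63.223 > σ'_p = 47 kPa, so the stress path crosses the preconsolidation pressure — recompression up to σ'_p, then virgin compression beyond:
S_c = H/(1+e₀)·[C_r·log₁₀(σ'_p/σ'_0) + C_c·log₁₀(σ'_f/σ'_p)]
    = 5.9/1.73 × [0.075×log₁₀(47/42.277) + 0.42×log₁₀(63.223/47)]
    = 3.4104 × [0.0034495 + 0.054086] = 0.1962 m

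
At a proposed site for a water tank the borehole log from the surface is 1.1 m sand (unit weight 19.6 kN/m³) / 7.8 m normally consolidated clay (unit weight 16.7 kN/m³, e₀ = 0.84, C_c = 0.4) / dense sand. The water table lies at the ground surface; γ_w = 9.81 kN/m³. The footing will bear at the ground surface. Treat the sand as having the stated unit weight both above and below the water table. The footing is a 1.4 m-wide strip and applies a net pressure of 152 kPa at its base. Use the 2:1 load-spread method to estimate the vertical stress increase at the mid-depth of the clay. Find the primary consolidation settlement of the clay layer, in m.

Mid-depth of clay below the ground surface: z = 1.1 + 7.8/2 = 5 m.
Total vertical stress at mid-clay: σ_v = 19.6×1.1 + 16.7×3.9 = 86.69 kPa.
Pore pressure: u = 9.81×(5 − 0) = 49.05 kPa.
Initial effective stress: σ'_0 = σ_v − u = 86.69 − 49.05 = 37.64 kPa.
Stress increase at mid-clay by the 2:1 spreading method:
Δσ = qB/(B+z) = 152×1.4/(1.4+5) = 33.25 kPa
Final effective stress: σ'_f = σ'_0 + Δσ = 37.64 + 33.25 = 70.89 kPa.
Normally consolidated clay, so the full stress increment lies on the virgin compression line:
S_c = C_c·H/(1+e₀)·log₁₀(σ'_f/σ'_0) = 0.4×7.8/(1+0.84)×log₁₀(70.89/37.64)
    = 1.6957 × 0.27494 = 0.4662 m

S_c ≈ 0.466 m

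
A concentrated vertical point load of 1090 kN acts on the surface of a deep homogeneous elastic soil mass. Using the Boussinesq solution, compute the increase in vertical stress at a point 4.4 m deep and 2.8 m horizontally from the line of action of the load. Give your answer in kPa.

Δσ_z ≈ 11.5 kPa

Boussinesq vertical stress below a point load on an elastic half-space:
Δσ_z = 3P/(2πz²) · [1 + (r/z)²]^(−5/2)
r/z = 2.8/4.4 = 0.63636; [1+(r/z)²]^(−5/2) = 0.42741.
Δσ_z = 3×1090/(2π×4.4²) × 0.42741 = 26.882 × 0.42741 = 11.49 kPa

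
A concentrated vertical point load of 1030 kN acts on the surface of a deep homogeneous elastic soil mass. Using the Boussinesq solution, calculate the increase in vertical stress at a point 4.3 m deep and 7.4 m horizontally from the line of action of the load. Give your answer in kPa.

Boussinesq vertical stress below a point load on an elastic half-space:
Δσ_z = 3P/(2πz²) · [1 + (r/z)²]^(−5/2)
r/z = 7.4/4.3 = 1.7209; [1+(r/z)²]^(−5/2) = 0.032013.
Δσ_z = 3×1030/(2π×4.3²) × 0.032013 = 26.598 × 0.032013 = 0.8515 kPa

Δσ_z ≈ 0.851 kPa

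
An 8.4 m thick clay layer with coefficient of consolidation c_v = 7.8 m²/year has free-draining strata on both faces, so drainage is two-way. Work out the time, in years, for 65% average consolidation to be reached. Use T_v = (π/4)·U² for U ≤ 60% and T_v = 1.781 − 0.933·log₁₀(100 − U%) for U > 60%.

Drainage path length: H_d = H/2 = 4.2 m (double drainage).
U > 60%: T_v = 1.781 − 0.933·log₁₀(100 − 65) = 0.34038.
t = T_v·H_d²/c_v = 0.34038×4.2²/7.8 = 0.7698 years.

t ≈ 0.77 years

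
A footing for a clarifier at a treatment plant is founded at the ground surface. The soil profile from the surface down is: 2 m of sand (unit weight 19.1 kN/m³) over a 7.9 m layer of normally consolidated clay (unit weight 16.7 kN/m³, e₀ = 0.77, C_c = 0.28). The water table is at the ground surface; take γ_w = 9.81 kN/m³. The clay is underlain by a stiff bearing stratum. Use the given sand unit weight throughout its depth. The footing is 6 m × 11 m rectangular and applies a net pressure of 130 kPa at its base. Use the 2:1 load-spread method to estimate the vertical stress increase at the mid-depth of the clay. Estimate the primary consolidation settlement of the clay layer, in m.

S_c ≈ 0.355 m

Mid-depth of clay below the ground surface: z = 2 + 7.9/2 = 5.95 m.
Total vertical stress at mid-clay: σ_v = 19.1×2 + 16.7×3.95 = 104.17 kPa.
Pore pressure: u = 9.81×(5.95 − 0) = 58.37 kPa.
Initial effective stress: σ'_0 = σ_v − u = 104.17 − 58.37 = 45.8 kPa.
Stress increase at mid-clay by the 2:1 spreading method:
Δσ = qBL/((B+z)(L+z)) = 130×6×11/((6+5.95)(11+5.95)) = 42.359 kPa
Final effective stress: σ'_f = σ'_0 + Δσ = 45.8 + 42.359 = 88.159 kPa.
Normally consolidated clay, so the full stress increment lies on the virgin compression line:
S_c = C_c·H/(1+e₀)·log₁₀(σ'_f/σ'_0) = 0.28×7.9/(1+0.77)×log₁₀(88.159/45.8)
    = 1.2497 × 0.2844 = 0.3554 m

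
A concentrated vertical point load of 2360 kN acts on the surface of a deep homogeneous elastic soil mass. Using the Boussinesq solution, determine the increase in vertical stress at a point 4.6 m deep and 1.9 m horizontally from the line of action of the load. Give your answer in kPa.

Δσ_z ≈ 35.9 kPa

Boussinesq vertical stress below a point load on an elastic half-space:
Δσ_z = 3P/(2πz²) · [1 + (r/z)²]^(−5/2)
r/z = 1.9/4.6 = 0.41304; [1+(r/z)²]^(−5/2) = 0.67449.
Δσ_z = 3×2360/(2π×4.6²) × 0.67449 = 53.252 × 0.67449 = 35.92 kPa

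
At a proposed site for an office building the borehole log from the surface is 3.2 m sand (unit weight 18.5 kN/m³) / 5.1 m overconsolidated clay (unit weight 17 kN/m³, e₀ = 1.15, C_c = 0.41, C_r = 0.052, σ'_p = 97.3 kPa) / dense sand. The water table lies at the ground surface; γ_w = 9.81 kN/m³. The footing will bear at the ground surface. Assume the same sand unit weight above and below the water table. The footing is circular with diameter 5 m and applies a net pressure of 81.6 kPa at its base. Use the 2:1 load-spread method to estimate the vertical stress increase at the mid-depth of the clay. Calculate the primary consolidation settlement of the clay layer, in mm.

S_c ≈ 17.4 mm

Mid-depth of clay below the ground surface: z = 3.2 + 5.1/2 = 5.75 m.
Total vertical stress at mid-clay: σ_v = 18.5×3.2 + 17×2.55 = 102.55 kPa.
Pore pressure: u = 9.81×(5.75 − 0) = 56.408 kPa.
Initial effective stress: σ'_0 = σ_v − u = 102.55 − 56.408 = 46.142 kPa.
Stress increase at mid-clay by the 2:1 spreading method:
Δσ ≈ qD²/(D+z)² = 81.6×5²/(5+5.75)² = 17.653 kPa
Final effective stress: σ'_f = 46.142 + 17.653 = 63.795 kPa.
σ'_f = 63.795 ≤ σ'_p = 97.3 kPa, so the clay remains overconsolidated and only the recompression index applies:
S_c = C_r·H/(1+e₀)·log₁₀(σ'_f/σ'_0) = 0.052×5.1/2.15×log₁₀(63.795/46.142)
    = 0.12335 × 0.14069 = 0.01735 m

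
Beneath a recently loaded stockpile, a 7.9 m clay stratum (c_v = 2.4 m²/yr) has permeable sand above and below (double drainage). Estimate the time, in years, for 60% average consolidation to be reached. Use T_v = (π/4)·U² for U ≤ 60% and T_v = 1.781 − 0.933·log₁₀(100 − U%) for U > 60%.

t ≈ 1.84 years

Drainage path length: H_d = H/2 = 3.95 m (double drainage).
U ≤ 60%: T_v = (π/4)·U² = (π/4)×0.6² = 0.28274.
t = T_v·H_d²/c_v = 0.28274×3.95²/2.4 = 1.838 years.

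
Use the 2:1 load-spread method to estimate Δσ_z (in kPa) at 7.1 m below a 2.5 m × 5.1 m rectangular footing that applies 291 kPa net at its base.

By the 2:1 method the load spreads at 1 horizontal : 2 vertical, so at depth z the loaded area has grown by z in each plan dimension:
Δσ = qBL/((B+z)(L+z)) = 291×2.5×5.1/((2.5+7.1)(5.1+7.1)) = 31.679 kPa

Δσ_z ≈ 31.7 kPa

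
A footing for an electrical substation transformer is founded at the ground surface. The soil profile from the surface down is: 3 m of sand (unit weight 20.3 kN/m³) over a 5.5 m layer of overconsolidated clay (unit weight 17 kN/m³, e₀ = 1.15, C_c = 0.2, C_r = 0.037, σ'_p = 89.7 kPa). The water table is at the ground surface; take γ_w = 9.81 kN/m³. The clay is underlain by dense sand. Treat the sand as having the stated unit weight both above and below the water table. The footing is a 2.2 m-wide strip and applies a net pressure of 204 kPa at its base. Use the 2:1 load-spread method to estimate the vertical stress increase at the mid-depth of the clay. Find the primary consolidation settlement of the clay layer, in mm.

Mid-depth of clay below the ground surface: z = 3 + 5.5/2 = 5.75 m.
Total vertical stress at mid-clay: σ_v = 20.3×3 + 17×2.75 = 107.65 kPa.
Pore pressure: u = 9.81×(5.75 − 0) = 56.408 kPa.
Initial effective stress: σ'_0 = σ_v − u = 107.65 − 56.408 = 51.242 kPa.
Stress increase at mid-clay by the 2:1 spreading method:
Δσ = qB/(B+z) = 204×2.2/(2.2+5.75) = 56.453 kPa
Final effective stress: σ'_f = 51.242 + 56.453 = 107.69 kPa.
σ'_f = 107.69 > σ'_p = 89.7 kPa, so the stress path crosses the preconsolidation pressure — recompression up to σ'_p, then virgin compression beyond:
S_c = H/(1+e₀)·[C_r·log₁₀(σ'_p/σ'_0) + C_c·log₁₀(σ'_f/σ'_p)]
    = 5.5/2.15 × [0.037×log₁₀(89.7/51.242) + 0.2×log₁₀(107.69/89.7)]
    = 2.5581 × [0.0089972 + 0.015877] = 0.06363 m

S_c ≈ 63.6 mm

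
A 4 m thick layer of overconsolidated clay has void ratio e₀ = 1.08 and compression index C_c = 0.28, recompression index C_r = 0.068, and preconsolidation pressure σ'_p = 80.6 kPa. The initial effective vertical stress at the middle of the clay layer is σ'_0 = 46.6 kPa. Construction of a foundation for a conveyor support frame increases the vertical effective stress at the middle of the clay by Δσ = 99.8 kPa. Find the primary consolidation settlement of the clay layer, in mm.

S_c ≈ 171 mm

Final effective stress: σ'_f = 46.6 + 99.8 = 146.4 kPa.
σ'_f = 146.4 > σ'_p = 80.6 kPa, so the stress path crosses the preconsolidation pressure — recompression up to σ'_p, then virgin compression beyond:
S_c = H/(1+e₀)·[C_r·log₁₀(σ'_p/σ'_0) + C_c·log₁₀(σ'_f/σ'_p)]
    = 4/2.08 × [0.068×log₁₀(80.6/46.6) + 0.28×log₁₀(146.4/80.6)]
    = 1.9231 × [0.016181 + 0.072578] = 0.1707 m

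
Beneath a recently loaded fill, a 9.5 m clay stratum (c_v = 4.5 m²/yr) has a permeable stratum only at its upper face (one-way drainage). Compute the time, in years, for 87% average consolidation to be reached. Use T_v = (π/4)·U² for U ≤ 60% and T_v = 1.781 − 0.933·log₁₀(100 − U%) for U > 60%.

Drainage path length: H_d = H = 9.5 m (single drainage).
U > 60%: T_v = 1.781 − 0.933·log₁₀(100 − 87) = 0.74169.
t = T_v·H_d²/c_v = 0.74169×9.5²/4.5 = 14.88 years.

t ≈ 14.9 years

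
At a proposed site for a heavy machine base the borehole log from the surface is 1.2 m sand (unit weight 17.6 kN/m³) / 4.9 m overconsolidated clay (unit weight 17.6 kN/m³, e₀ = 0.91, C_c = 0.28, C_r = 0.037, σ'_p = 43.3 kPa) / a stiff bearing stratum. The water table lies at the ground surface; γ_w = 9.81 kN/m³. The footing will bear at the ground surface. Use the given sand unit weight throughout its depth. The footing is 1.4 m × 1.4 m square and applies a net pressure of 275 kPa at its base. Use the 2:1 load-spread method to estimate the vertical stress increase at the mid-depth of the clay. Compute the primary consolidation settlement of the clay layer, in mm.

S_c ≈ 59.5 mm

Mid-depth of clay below the ground surface: z = 1.2 + 4.9/2 = 3.65 m.
Total vertical stress at mid-clay: σ_v = 17.6×1.2 + 17.6×2.45 = 64.24 kPa.
Pore pressure: u = 9.81×(3.65 − 0) = 35.806 kPa.
Initial effective stress: σ'_0 = σ_v − u = 64.24 − 35.806 = 28.434 kPa.
Stress increase at mid-clay by the 2:1 spreading method:
Δσ = qBL/((B+z)(L+z)) = 275×1.4×1.4/((1.4+3.65)(1.4+3.65)) = 21.135 kPa
Final effective stress: σ'_f = 28.434 + 21.135 = 49.569 kPa.
σ'_f = 49.569 > σ'_p = 43.3 kPa, so the stress path crosses the preconsolidation pressure — recompression up to σ'_p, then virgin compression beyond:
S_c = H/(1+e₀)·[C_r·log₁₀(σ'_p/σ'_0) + C_c·log₁₀(σ'_f/σ'_p)]
    = 4.9/1.91 × [0.037×log₁₀(43.3/28.434) + 0.28×log₁₀(49.569/43.3)]
    = 2.5654 × [0.006758 + 0.016442] = 0.05952 m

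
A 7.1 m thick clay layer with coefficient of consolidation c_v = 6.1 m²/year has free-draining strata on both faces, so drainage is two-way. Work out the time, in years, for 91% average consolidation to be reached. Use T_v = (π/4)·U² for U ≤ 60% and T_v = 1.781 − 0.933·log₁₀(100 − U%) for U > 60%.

t ≈ 1.84 years

Drainage path length: H_d = H/2 = 3.55 m (double drainage).
U > 60%: T_v = 1.781 − 0.933·log₁₀(100 − 91) = 0.89069.
t = T_v·H_d²/c_v = 0.89069×3.55²/6.1 = 1.84 years.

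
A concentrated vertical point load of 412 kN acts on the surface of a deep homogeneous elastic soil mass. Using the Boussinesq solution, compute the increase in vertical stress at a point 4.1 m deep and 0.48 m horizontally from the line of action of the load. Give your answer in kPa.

Boussinesq vertical stress below a point load on an elastic half-space:
Δσ_z = 3P/(2πz²) · [1 + (r/z)²]^(−5/2)
r/z = 0.48/4.1 = 0.11707; [1+(r/z)²]^(−5/2) = 0.96654.
Δσ_z = 3×412/(2π×4.1²) × 0.96654 = 11.702 × 0.96654 = 11.31 kPa

Δσ_z ≈ 11.3 kPa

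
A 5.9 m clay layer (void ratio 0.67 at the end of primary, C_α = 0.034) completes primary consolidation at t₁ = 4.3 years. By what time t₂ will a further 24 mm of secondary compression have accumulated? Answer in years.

S_s = C_α·H/(1+e_p)·log₁₀(t₂/t₁) ⇒ log₁₀(t₂/t₁) = S_s·(1+e_p)/(C_α·H).
log₁₀(t₂/t₁) = 0.024 × (1+0.67) / (0.034×5.9) = 0.1998
t₂ = t₁ × 10^0.1998 = 4.3 × 1.584 = 6.812 years

t₂ ≈ 6.81 years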